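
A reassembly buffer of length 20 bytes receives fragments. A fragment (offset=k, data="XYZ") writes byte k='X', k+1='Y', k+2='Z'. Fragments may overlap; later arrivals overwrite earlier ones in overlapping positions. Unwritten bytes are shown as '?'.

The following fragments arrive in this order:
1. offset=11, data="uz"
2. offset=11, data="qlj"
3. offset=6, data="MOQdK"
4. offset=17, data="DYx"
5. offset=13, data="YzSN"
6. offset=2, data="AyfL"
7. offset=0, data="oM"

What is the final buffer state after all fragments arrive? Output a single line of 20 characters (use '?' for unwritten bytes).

Answer: oMAyfLMOQdKqlYzSNDYx

Derivation:
Fragment 1: offset=11 data="uz" -> buffer=???????????uz???????
Fragment 2: offset=11 data="qlj" -> buffer=???????????qlj??????
Fragment 3: offset=6 data="MOQdK" -> buffer=??????MOQdKqlj??????
Fragment 4: offset=17 data="DYx" -> buffer=??????MOQdKqlj???DYx
Fragment 5: offset=13 data="YzSN" -> buffer=??????MOQdKqlYzSNDYx
Fragment 6: offset=2 data="AyfL" -> buffer=??AyfLMOQdKqlYzSNDYx
Fragment 7: offset=0 data="oM" -> buffer=oMAyfLMOQdKqlYzSNDYx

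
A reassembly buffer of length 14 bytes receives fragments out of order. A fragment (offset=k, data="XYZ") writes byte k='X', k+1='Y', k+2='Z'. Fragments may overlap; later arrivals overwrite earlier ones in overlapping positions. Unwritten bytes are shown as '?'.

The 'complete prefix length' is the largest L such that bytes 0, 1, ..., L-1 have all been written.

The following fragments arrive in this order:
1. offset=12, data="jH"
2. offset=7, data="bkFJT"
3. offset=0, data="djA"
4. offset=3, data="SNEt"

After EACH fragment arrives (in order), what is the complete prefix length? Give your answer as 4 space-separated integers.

Answer: 0 0 3 14

Derivation:
Fragment 1: offset=12 data="jH" -> buffer=????????????jH -> prefix_len=0
Fragment 2: offset=7 data="bkFJT" -> buffer=???????bkFJTjH -> prefix_len=0
Fragment 3: offset=0 data="djA" -> buffer=djA????bkFJTjH -> prefix_len=3
Fragment 4: offset=3 data="SNEt" -> buffer=djASNEtbkFJTjH -> prefix_len=14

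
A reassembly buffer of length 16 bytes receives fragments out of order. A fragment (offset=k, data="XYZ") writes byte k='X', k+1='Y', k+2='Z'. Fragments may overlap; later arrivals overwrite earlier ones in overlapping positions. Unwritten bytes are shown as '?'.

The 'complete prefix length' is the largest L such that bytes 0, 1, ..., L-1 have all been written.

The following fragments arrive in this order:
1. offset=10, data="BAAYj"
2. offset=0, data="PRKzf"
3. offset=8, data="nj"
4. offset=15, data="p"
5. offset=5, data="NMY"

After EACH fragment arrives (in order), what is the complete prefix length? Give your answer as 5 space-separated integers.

Fragment 1: offset=10 data="BAAYj" -> buffer=??????????BAAYj? -> prefix_len=0
Fragment 2: offset=0 data="PRKzf" -> buffer=PRKzf?????BAAYj? -> prefix_len=5
Fragment 3: offset=8 data="nj" -> buffer=PRKzf???njBAAYj? -> prefix_len=5
Fragment 4: offset=15 data="p" -> buffer=PRKzf???njBAAYjp -> prefix_len=5
Fragment 5: offset=5 data="NMY" -> buffer=PRKzfNMYnjBAAYjp -> prefix_len=16

Answer: 0 5 5 5 16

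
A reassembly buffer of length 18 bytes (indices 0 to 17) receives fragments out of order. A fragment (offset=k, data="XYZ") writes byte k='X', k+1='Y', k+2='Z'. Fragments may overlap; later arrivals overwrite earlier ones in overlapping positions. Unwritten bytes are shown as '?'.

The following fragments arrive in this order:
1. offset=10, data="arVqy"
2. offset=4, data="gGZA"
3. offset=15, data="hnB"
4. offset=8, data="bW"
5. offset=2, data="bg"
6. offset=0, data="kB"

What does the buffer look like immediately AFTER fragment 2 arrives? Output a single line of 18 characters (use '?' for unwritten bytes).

Answer: ????gGZA??arVqy???

Derivation:
Fragment 1: offset=10 data="arVqy" -> buffer=??????????arVqy???
Fragment 2: offset=4 data="gGZA" -> buffer=????gGZA??arVqy???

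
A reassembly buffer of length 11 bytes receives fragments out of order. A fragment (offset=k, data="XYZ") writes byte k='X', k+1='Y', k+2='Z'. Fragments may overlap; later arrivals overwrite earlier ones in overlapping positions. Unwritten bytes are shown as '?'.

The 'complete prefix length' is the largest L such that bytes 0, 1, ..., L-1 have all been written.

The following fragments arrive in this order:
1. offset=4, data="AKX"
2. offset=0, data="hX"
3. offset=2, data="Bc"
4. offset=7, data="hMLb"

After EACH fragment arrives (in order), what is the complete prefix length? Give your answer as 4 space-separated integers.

Answer: 0 2 7 11

Derivation:
Fragment 1: offset=4 data="AKX" -> buffer=????AKX???? -> prefix_len=0
Fragment 2: offset=0 data="hX" -> buffer=hX??AKX???? -> prefix_len=2
Fragment 3: offset=2 data="Bc" -> buffer=hXBcAKX???? -> prefix_len=7
Fragment 4: offset=7 data="hMLb" -> buffer=hXBcAKXhMLb -> prefix_len=11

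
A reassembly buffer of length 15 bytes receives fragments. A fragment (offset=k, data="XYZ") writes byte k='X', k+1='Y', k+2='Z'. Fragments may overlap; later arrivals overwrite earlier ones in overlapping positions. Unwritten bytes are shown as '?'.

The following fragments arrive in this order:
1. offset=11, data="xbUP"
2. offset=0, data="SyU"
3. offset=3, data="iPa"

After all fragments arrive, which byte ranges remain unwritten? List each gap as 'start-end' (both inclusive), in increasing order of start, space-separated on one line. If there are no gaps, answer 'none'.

Answer: 6-10

Derivation:
Fragment 1: offset=11 len=4
Fragment 2: offset=0 len=3
Fragment 3: offset=3 len=3
Gaps: 6-10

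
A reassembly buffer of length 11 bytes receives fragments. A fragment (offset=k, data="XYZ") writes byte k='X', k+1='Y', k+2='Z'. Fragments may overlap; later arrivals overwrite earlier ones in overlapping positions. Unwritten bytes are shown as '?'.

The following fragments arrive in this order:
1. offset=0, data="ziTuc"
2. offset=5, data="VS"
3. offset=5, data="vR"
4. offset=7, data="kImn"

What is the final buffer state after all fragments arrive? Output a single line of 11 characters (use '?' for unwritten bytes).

Fragment 1: offset=0 data="ziTuc" -> buffer=ziTuc??????
Fragment 2: offset=5 data="VS" -> buffer=ziTucVS????
Fragment 3: offset=5 data="vR" -> buffer=ziTucvR????
Fragment 4: offset=7 data="kImn" -> buffer=ziTucvRkImn

Answer: ziTucvRkImn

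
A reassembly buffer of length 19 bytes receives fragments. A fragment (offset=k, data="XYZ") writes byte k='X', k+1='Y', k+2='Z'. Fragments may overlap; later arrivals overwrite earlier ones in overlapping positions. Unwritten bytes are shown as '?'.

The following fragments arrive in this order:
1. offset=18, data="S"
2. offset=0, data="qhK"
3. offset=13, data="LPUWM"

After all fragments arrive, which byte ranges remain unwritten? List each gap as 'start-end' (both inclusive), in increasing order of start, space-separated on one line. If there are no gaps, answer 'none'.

Answer: 3-12

Derivation:
Fragment 1: offset=18 len=1
Fragment 2: offset=0 len=3
Fragment 3: offset=13 len=5
Gaps: 3-12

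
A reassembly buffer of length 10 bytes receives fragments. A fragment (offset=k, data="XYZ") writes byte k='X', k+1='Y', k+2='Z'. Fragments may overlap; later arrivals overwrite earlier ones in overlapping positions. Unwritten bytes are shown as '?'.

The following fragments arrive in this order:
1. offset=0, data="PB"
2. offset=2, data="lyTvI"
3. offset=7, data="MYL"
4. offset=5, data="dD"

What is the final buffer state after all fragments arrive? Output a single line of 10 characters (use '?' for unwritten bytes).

Answer: PBlyTdDMYL

Derivation:
Fragment 1: offset=0 data="PB" -> buffer=PB????????
Fragment 2: offset=2 data="lyTvI" -> buffer=PBlyTvI???
Fragment 3: offset=7 data="MYL" -> buffer=PBlyTvIMYL
Fragment 4: offset=5 data="dD" -> buffer=PBlyTdDMYL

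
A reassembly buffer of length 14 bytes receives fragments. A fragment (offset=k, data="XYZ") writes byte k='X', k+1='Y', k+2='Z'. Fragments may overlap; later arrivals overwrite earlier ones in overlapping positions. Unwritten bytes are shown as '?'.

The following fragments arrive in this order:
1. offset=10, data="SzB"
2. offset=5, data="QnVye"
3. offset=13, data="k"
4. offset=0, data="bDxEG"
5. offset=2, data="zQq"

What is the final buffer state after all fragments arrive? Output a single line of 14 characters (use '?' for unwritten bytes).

Answer: bDzQqQnVyeSzBk

Derivation:
Fragment 1: offset=10 data="SzB" -> buffer=??????????SzB?
Fragment 2: offset=5 data="QnVye" -> buffer=?????QnVyeSzB?
Fragment 3: offset=13 data="k" -> buffer=?????QnVyeSzBk
Fragment 4: offset=0 data="bDxEG" -> buffer=bDxEGQnVyeSzBk
Fragment 5: offset=2 data="zQq" -> buffer=bDzQqQnVyeSzBk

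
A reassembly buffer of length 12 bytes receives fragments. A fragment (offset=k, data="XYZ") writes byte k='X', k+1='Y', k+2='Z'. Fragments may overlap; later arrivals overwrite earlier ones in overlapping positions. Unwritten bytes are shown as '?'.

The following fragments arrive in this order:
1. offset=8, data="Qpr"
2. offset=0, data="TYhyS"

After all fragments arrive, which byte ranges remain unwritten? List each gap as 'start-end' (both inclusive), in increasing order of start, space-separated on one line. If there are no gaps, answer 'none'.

Answer: 5-7 11-11

Derivation:
Fragment 1: offset=8 len=3
Fragment 2: offset=0 len=5
Gaps: 5-7 11-11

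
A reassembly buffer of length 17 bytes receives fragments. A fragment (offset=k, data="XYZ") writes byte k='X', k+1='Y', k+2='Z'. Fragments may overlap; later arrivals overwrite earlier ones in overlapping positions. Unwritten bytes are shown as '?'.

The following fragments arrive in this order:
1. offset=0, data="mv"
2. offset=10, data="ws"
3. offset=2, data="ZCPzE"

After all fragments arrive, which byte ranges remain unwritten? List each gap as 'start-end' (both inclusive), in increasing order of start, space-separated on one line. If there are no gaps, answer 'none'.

Fragment 1: offset=0 len=2
Fragment 2: offset=10 len=2
Fragment 3: offset=2 len=5
Gaps: 7-9 12-16

Answer: 7-9 12-16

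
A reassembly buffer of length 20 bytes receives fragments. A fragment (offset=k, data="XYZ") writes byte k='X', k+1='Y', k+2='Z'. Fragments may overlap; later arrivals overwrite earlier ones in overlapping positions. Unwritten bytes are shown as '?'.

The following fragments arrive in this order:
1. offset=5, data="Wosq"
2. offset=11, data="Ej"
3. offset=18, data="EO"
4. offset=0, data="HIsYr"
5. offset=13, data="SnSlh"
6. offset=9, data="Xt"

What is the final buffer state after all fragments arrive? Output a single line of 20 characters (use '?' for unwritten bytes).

Answer: HIsYrWosqXtEjSnSlhEO

Derivation:
Fragment 1: offset=5 data="Wosq" -> buffer=?????Wosq???????????
Fragment 2: offset=11 data="Ej" -> buffer=?????Wosq??Ej???????
Fragment 3: offset=18 data="EO" -> buffer=?????Wosq??Ej?????EO
Fragment 4: offset=0 data="HIsYr" -> buffer=HIsYrWosq??Ej?????EO
Fragment 5: offset=13 data="SnSlh" -> buffer=HIsYrWosq??EjSnSlhEO
Fragment 6: offset=9 data="Xt" -> buffer=HIsYrWosqXtEjSnSlhEO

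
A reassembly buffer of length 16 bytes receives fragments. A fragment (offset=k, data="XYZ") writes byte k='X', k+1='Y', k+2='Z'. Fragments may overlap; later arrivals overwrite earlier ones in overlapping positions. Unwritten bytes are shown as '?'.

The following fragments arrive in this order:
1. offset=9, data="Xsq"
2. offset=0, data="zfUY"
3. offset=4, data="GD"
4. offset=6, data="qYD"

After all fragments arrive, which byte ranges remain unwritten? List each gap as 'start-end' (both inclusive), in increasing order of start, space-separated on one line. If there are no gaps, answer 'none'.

Answer: 12-15

Derivation:
Fragment 1: offset=9 len=3
Fragment 2: offset=0 len=4
Fragment 3: offset=4 len=2
Fragment 4: offset=6 len=3
Gaps: 12-15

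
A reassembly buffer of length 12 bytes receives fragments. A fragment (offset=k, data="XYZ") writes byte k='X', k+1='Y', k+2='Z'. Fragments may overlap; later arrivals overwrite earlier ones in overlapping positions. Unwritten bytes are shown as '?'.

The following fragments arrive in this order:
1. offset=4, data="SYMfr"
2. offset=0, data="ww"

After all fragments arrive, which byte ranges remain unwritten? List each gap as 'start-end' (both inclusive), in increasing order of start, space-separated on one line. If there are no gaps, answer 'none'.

Fragment 1: offset=4 len=5
Fragment 2: offset=0 len=2
Gaps: 2-3 9-11

Answer: 2-3 9-11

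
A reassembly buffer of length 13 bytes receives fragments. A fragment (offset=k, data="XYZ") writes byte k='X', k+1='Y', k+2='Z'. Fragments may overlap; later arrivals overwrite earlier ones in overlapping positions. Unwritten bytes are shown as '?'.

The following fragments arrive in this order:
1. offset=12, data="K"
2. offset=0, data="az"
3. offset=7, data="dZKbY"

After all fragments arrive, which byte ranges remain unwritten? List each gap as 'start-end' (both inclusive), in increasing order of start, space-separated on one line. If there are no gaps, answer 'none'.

Answer: 2-6

Derivation:
Fragment 1: offset=12 len=1
Fragment 2: offset=0 len=2
Fragment 3: offset=7 len=5
Gaps: 2-6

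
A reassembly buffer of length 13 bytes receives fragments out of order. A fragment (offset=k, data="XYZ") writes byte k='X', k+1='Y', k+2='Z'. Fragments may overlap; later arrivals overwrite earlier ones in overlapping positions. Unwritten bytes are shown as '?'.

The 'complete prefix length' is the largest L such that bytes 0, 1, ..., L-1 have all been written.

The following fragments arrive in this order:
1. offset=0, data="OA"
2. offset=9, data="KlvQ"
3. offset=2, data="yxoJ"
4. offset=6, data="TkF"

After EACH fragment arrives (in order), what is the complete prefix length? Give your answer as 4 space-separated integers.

Answer: 2 2 6 13

Derivation:
Fragment 1: offset=0 data="OA" -> buffer=OA??????????? -> prefix_len=2
Fragment 2: offset=9 data="KlvQ" -> buffer=OA???????KlvQ -> prefix_len=2
Fragment 3: offset=2 data="yxoJ" -> buffer=OAyxoJ???KlvQ -> prefix_len=6
Fragment 4: offset=6 data="TkF" -> buffer=OAyxoJTkFKlvQ -> prefix_len=13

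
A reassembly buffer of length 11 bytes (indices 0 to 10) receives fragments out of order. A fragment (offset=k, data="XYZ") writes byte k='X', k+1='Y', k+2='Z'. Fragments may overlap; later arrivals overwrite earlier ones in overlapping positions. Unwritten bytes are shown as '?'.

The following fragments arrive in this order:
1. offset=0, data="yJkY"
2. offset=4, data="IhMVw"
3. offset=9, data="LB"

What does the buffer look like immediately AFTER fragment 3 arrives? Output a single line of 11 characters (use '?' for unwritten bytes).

Fragment 1: offset=0 data="yJkY" -> buffer=yJkY???????
Fragment 2: offset=4 data="IhMVw" -> buffer=yJkYIhMVw??
Fragment 3: offset=9 data="LB" -> buffer=yJkYIhMVwLB

Answer: yJkYIhMVwLB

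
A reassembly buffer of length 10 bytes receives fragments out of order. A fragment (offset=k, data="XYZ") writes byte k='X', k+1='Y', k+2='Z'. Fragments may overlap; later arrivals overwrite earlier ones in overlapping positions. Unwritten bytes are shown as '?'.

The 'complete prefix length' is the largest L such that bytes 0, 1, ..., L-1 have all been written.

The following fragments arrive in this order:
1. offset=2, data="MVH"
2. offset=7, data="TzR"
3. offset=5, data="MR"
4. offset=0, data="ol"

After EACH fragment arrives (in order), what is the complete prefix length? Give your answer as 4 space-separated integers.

Fragment 1: offset=2 data="MVH" -> buffer=??MVH????? -> prefix_len=0
Fragment 2: offset=7 data="TzR" -> buffer=??MVH??TzR -> prefix_len=0
Fragment 3: offset=5 data="MR" -> buffer=??MVHMRTzR -> prefix_len=0
Fragment 4: offset=0 data="ol" -> buffer=olMVHMRTzR -> prefix_len=10

Answer: 0 0 0 10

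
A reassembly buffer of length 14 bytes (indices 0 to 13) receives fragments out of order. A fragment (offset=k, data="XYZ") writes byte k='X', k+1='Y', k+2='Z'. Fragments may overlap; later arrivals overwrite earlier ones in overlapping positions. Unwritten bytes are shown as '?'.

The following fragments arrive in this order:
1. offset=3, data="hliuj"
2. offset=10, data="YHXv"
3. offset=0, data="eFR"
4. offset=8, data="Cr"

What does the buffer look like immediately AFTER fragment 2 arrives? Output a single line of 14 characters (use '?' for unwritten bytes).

Answer: ???hliuj??YHXv

Derivation:
Fragment 1: offset=3 data="hliuj" -> buffer=???hliuj??????
Fragment 2: offset=10 data="YHXv" -> buffer=???hliuj??YHXv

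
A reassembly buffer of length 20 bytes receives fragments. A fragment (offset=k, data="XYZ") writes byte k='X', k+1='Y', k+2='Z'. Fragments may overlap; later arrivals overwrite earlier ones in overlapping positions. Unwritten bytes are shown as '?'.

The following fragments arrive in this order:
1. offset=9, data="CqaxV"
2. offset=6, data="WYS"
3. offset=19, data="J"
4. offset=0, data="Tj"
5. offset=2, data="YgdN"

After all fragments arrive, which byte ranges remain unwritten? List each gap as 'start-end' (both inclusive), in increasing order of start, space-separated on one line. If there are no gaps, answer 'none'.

Fragment 1: offset=9 len=5
Fragment 2: offset=6 len=3
Fragment 3: offset=19 len=1
Fragment 4: offset=0 len=2
Fragment 5: offset=2 len=4
Gaps: 14-18

Answer: 14-18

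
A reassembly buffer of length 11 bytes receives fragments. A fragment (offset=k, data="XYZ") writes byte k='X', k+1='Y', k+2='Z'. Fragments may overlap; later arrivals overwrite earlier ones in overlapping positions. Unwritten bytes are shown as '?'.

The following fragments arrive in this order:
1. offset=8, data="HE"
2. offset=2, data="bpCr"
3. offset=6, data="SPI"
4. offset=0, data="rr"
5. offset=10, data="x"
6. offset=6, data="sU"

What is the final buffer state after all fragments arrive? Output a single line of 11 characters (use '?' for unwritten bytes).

Fragment 1: offset=8 data="HE" -> buffer=????????HE?
Fragment 2: offset=2 data="bpCr" -> buffer=??bpCr??HE?
Fragment 3: offset=6 data="SPI" -> buffer=??bpCrSPIE?
Fragment 4: offset=0 data="rr" -> buffer=rrbpCrSPIE?
Fragment 5: offset=10 data="x" -> buffer=rrbpCrSPIEx
Fragment 6: offset=6 data="sU" -> buffer=rrbpCrsUIEx

Answer: rrbpCrsUIEx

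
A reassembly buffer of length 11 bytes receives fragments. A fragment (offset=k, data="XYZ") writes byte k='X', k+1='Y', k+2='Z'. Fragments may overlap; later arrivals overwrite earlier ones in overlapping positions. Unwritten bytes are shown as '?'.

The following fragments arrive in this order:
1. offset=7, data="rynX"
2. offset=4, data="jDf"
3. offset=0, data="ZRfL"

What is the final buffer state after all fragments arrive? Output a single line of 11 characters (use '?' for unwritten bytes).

Answer: ZRfLjDfrynX

Derivation:
Fragment 1: offset=7 data="rynX" -> buffer=???????rynX
Fragment 2: offset=4 data="jDf" -> buffer=????jDfrynX
Fragment 3: offset=0 data="ZRfL" -> buffer=ZRfLjDfrynX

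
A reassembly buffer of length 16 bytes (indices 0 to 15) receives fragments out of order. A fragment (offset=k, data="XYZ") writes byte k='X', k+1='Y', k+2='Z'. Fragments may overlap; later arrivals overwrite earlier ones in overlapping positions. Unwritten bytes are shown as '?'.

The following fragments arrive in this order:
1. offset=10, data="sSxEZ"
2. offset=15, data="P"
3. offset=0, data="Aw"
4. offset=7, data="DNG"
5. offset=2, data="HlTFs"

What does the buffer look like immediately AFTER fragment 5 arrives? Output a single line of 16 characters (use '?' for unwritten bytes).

Answer: AwHlTFsDNGsSxEZP

Derivation:
Fragment 1: offset=10 data="sSxEZ" -> buffer=??????????sSxEZ?
Fragment 2: offset=15 data="P" -> buffer=??????????sSxEZP
Fragment 3: offset=0 data="Aw" -> buffer=Aw????????sSxEZP
Fragment 4: offset=7 data="DNG" -> buffer=Aw?????DNGsSxEZP
Fragment 5: offset=2 data="HlTFs" -> buffer=AwHlTFsDNGsSxEZP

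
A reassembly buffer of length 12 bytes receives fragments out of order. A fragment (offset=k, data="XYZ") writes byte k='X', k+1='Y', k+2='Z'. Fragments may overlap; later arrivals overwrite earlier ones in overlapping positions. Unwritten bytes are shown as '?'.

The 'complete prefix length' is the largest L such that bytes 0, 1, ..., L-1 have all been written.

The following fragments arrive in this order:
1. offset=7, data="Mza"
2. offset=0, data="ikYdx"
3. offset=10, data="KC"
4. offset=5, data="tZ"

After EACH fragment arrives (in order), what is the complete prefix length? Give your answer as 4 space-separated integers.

Fragment 1: offset=7 data="Mza" -> buffer=???????Mza?? -> prefix_len=0
Fragment 2: offset=0 data="ikYdx" -> buffer=ikYdx??Mza?? -> prefix_len=5
Fragment 3: offset=10 data="KC" -> buffer=ikYdx??MzaKC -> prefix_len=5
Fragment 4: offset=5 data="tZ" -> buffer=ikYdxtZMzaKC -> prefix_len=12

Answer: 0 5 5 12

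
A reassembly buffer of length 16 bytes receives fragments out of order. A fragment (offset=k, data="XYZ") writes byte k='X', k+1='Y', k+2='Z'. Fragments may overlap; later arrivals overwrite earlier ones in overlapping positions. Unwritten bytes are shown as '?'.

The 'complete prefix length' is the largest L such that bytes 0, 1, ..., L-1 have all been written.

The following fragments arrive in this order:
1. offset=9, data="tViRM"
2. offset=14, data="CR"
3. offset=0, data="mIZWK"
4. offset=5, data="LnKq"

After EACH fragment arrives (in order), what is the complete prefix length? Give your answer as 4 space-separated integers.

Answer: 0 0 5 16

Derivation:
Fragment 1: offset=9 data="tViRM" -> buffer=?????????tViRM?? -> prefix_len=0
Fragment 2: offset=14 data="CR" -> buffer=?????????tViRMCR -> prefix_len=0
Fragment 3: offset=0 data="mIZWK" -> buffer=mIZWK????tViRMCR -> prefix_len=5
Fragment 4: offset=5 data="LnKq" -> buffer=mIZWKLnKqtViRMCR -> prefix_len=16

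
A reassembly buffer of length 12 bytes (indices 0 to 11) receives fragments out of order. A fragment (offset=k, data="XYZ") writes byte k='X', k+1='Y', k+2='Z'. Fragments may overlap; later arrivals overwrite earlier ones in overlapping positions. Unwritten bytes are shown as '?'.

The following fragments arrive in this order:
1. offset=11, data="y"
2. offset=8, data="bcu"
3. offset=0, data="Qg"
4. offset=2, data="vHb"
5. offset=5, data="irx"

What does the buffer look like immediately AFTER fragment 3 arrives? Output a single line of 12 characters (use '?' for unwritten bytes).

Fragment 1: offset=11 data="y" -> buffer=???????????y
Fragment 2: offset=8 data="bcu" -> buffer=????????bcuy
Fragment 3: offset=0 data="Qg" -> buffer=Qg??????bcuy

Answer: Qg??????bcuy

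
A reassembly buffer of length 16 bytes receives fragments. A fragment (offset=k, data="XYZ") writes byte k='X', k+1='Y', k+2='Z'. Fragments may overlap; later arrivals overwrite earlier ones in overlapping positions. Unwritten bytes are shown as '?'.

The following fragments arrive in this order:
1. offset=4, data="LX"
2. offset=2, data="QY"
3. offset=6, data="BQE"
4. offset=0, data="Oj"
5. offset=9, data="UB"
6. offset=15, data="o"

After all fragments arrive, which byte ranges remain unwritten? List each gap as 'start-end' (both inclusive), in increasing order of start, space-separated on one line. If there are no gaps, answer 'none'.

Answer: 11-14

Derivation:
Fragment 1: offset=4 len=2
Fragment 2: offset=2 len=2
Fragment 3: offset=6 len=3
Fragment 4: offset=0 len=2
Fragment 5: offset=9 len=2
Fragment 6: offset=15 len=1
Gaps: 11-14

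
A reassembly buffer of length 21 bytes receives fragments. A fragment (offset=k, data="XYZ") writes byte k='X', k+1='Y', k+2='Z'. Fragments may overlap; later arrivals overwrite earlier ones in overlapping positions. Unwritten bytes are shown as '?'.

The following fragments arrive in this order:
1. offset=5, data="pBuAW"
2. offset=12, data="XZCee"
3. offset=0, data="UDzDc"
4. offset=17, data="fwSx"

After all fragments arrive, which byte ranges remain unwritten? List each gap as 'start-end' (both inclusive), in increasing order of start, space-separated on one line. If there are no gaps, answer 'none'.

Answer: 10-11

Derivation:
Fragment 1: offset=5 len=5
Fragment 2: offset=12 len=5
Fragment 3: offset=0 len=5
Fragment 4: offset=17 len=4
Gaps: 10-11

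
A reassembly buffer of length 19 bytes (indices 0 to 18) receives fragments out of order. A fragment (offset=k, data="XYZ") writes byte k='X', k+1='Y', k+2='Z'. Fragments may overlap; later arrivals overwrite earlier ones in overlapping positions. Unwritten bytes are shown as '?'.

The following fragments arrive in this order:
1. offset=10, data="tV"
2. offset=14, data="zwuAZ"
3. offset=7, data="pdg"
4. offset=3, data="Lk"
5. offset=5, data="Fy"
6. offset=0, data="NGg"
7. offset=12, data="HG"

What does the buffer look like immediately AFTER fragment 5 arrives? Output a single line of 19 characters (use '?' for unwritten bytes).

Answer: ???LkFypdgtV??zwuAZ

Derivation:
Fragment 1: offset=10 data="tV" -> buffer=??????????tV???????
Fragment 2: offset=14 data="zwuAZ" -> buffer=??????????tV??zwuAZ
Fragment 3: offset=7 data="pdg" -> buffer=???????pdgtV??zwuAZ
Fragment 4: offset=3 data="Lk" -> buffer=???Lk??pdgtV??zwuAZ
Fragment 5: offset=5 data="Fy" -> buffer=???LkFypdgtV??zwuAZ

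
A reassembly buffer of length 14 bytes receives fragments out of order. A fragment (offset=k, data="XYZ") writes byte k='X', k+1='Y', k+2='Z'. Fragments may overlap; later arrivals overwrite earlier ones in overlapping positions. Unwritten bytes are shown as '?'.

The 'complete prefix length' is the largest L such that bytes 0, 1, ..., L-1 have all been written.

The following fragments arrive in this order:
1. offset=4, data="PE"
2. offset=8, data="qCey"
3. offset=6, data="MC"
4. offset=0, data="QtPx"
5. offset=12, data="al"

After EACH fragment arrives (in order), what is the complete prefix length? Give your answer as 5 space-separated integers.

Answer: 0 0 0 12 14

Derivation:
Fragment 1: offset=4 data="PE" -> buffer=????PE???????? -> prefix_len=0
Fragment 2: offset=8 data="qCey" -> buffer=????PE??qCey?? -> prefix_len=0
Fragment 3: offset=6 data="MC" -> buffer=????PEMCqCey?? -> prefix_len=0
Fragment 4: offset=0 data="QtPx" -> buffer=QtPxPEMCqCey?? -> prefix_len=12
Fragment 5: offset=12 data="al" -> buffer=QtPxPEMCqCeyal -> prefix_len=14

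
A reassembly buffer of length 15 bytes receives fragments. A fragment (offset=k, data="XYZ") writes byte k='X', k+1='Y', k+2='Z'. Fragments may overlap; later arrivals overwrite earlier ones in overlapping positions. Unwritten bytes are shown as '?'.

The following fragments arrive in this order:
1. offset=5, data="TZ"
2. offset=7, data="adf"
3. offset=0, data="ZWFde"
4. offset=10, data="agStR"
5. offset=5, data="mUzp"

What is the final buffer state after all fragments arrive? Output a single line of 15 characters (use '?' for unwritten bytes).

Answer: ZWFdemUzpfagStR

Derivation:
Fragment 1: offset=5 data="TZ" -> buffer=?????TZ????????
Fragment 2: offset=7 data="adf" -> buffer=?????TZadf?????
Fragment 3: offset=0 data="ZWFde" -> buffer=ZWFdeTZadf?????
Fragment 4: offset=10 data="agStR" -> buffer=ZWFdeTZadfagStR
Fragment 5: offset=5 data="mUzp" -> buffer=ZWFdemUzpfagStR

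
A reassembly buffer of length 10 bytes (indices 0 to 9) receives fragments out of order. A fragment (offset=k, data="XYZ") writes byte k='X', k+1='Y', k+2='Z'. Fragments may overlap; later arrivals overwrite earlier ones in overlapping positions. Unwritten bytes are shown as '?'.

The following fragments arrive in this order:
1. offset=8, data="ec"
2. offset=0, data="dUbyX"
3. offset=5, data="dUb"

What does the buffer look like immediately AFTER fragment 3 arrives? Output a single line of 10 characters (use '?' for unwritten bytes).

Fragment 1: offset=8 data="ec" -> buffer=????????ec
Fragment 2: offset=0 data="dUbyX" -> buffer=dUbyX???ec
Fragment 3: offset=5 data="dUb" -> buffer=dUbyXdUbec

Answer: dUbyXdUbec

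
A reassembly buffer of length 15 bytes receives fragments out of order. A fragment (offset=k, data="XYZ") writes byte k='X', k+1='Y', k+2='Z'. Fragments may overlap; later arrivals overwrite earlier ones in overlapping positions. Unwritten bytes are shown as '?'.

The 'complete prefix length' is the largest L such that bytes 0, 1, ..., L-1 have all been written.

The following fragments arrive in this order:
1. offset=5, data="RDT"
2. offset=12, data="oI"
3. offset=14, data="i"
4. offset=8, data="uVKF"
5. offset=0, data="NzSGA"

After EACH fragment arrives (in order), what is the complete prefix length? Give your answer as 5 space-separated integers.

Answer: 0 0 0 0 15

Derivation:
Fragment 1: offset=5 data="RDT" -> buffer=?????RDT??????? -> prefix_len=0
Fragment 2: offset=12 data="oI" -> buffer=?????RDT????oI? -> prefix_len=0
Fragment 3: offset=14 data="i" -> buffer=?????RDT????oIi -> prefix_len=0
Fragment 4: offset=8 data="uVKF" -> buffer=?????RDTuVKFoIi -> prefix_len=0
Fragment 5: offset=0 data="NzSGA" -> buffer=NzSGARDTuVKFoIi -> prefix_len=15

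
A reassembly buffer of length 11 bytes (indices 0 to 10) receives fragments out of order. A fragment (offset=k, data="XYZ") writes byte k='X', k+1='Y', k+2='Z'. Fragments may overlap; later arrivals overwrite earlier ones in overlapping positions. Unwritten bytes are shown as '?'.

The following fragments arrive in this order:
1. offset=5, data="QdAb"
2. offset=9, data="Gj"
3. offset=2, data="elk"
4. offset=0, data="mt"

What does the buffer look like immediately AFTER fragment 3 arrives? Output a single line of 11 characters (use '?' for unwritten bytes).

Answer: ??elkQdAbGj

Derivation:
Fragment 1: offset=5 data="QdAb" -> buffer=?????QdAb??
Fragment 2: offset=9 data="Gj" -> buffer=?????QdAbGj
Fragment 3: offset=2 data="elk" -> buffer=??elkQdAbGj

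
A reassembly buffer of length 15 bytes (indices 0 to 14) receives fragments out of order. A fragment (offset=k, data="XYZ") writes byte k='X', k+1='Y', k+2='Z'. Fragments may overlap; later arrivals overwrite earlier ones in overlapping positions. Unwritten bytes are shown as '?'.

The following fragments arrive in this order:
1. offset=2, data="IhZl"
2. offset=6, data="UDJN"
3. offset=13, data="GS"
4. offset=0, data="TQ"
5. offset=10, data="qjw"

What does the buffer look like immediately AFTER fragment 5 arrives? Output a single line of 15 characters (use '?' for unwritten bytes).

Fragment 1: offset=2 data="IhZl" -> buffer=??IhZl?????????
Fragment 2: offset=6 data="UDJN" -> buffer=??IhZlUDJN?????
Fragment 3: offset=13 data="GS" -> buffer=??IhZlUDJN???GS
Fragment 4: offset=0 data="TQ" -> buffer=TQIhZlUDJN???GS
Fragment 5: offset=10 data="qjw" -> buffer=TQIhZlUDJNqjwGS

Answer: TQIhZlUDJNqjwGS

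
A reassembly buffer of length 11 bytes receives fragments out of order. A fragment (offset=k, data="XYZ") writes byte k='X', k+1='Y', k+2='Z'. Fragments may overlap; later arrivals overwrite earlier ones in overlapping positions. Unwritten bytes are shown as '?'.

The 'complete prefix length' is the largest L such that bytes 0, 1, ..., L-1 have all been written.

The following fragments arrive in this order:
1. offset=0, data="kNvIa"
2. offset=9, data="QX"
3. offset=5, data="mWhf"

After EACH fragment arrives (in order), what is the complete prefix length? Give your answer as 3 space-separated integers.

Answer: 5 5 11

Derivation:
Fragment 1: offset=0 data="kNvIa" -> buffer=kNvIa?????? -> prefix_len=5
Fragment 2: offset=9 data="QX" -> buffer=kNvIa????QX -> prefix_len=5
Fragment 3: offset=5 data="mWhf" -> buffer=kNvIamWhfQX -> prefix_len=11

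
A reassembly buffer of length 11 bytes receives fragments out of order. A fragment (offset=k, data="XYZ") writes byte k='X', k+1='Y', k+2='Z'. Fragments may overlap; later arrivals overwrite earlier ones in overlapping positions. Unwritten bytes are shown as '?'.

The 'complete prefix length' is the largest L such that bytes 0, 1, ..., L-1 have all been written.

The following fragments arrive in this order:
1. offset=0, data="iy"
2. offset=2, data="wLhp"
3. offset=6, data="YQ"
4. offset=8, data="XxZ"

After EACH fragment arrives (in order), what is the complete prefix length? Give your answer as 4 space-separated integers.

Fragment 1: offset=0 data="iy" -> buffer=iy????????? -> prefix_len=2
Fragment 2: offset=2 data="wLhp" -> buffer=iywLhp????? -> prefix_len=6
Fragment 3: offset=6 data="YQ" -> buffer=iywLhpYQ??? -> prefix_len=8
Fragment 4: offset=8 data="XxZ" -> buffer=iywLhpYQXxZ -> prefix_len=11

Answer: 2 6 8 11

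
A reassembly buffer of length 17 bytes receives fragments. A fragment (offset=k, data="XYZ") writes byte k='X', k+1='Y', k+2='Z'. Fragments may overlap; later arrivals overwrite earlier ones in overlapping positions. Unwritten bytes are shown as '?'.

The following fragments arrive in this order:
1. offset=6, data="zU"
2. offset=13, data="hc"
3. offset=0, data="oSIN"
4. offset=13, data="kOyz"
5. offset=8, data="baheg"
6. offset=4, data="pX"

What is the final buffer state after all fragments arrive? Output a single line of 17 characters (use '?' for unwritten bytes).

Fragment 1: offset=6 data="zU" -> buffer=??????zU?????????
Fragment 2: offset=13 data="hc" -> buffer=??????zU?????hc??
Fragment 3: offset=0 data="oSIN" -> buffer=oSIN??zU?????hc??
Fragment 4: offset=13 data="kOyz" -> buffer=oSIN??zU?????kOyz
Fragment 5: offset=8 data="baheg" -> buffer=oSIN??zUbahegkOyz
Fragment 6: offset=4 data="pX" -> buffer=oSINpXzUbahegkOyz

Answer: oSINpXzUbahegkOyz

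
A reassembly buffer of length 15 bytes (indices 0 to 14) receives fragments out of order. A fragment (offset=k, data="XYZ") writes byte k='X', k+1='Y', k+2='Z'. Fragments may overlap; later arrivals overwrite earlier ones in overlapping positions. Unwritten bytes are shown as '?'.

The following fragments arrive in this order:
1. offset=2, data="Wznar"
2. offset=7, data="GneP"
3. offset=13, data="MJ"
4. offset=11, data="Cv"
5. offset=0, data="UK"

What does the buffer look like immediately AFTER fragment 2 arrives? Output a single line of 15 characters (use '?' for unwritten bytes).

Fragment 1: offset=2 data="Wznar" -> buffer=??Wznar????????
Fragment 2: offset=7 data="GneP" -> buffer=??WznarGneP????

Answer: ??WznarGneP????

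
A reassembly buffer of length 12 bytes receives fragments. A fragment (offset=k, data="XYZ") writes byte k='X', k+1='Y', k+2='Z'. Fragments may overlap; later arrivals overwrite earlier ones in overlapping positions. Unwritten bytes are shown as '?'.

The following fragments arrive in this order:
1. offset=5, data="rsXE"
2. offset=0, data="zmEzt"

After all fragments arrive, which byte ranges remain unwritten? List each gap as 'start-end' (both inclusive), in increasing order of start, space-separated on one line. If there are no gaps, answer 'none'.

Fragment 1: offset=5 len=4
Fragment 2: offset=0 len=5
Gaps: 9-11

Answer: 9-11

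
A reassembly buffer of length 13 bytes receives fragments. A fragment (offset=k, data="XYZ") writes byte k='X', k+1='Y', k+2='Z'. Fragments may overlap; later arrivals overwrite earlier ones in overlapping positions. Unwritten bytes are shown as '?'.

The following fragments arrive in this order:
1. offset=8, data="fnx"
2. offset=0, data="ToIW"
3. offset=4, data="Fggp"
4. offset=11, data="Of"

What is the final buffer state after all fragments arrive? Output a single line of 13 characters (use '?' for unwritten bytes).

Fragment 1: offset=8 data="fnx" -> buffer=????????fnx??
Fragment 2: offset=0 data="ToIW" -> buffer=ToIW????fnx??
Fragment 3: offset=4 data="Fggp" -> buffer=ToIWFggpfnx??
Fragment 4: offset=11 data="Of" -> buffer=ToIWFggpfnxOf

Answer: ToIWFggpfnxOf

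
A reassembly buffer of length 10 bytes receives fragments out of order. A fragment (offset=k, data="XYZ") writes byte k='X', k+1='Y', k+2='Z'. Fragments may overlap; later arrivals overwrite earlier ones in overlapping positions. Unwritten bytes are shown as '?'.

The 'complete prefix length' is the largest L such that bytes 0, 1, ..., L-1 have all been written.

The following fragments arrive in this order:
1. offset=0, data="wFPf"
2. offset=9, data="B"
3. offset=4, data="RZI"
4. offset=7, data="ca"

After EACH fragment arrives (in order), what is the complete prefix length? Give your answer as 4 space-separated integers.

Answer: 4 4 7 10

Derivation:
Fragment 1: offset=0 data="wFPf" -> buffer=wFPf?????? -> prefix_len=4
Fragment 2: offset=9 data="B" -> buffer=wFPf?????B -> prefix_len=4
Fragment 3: offset=4 data="RZI" -> buffer=wFPfRZI??B -> prefix_len=7
Fragment 4: offset=7 data="ca" -> buffer=wFPfRZIcaB -> prefix_len=10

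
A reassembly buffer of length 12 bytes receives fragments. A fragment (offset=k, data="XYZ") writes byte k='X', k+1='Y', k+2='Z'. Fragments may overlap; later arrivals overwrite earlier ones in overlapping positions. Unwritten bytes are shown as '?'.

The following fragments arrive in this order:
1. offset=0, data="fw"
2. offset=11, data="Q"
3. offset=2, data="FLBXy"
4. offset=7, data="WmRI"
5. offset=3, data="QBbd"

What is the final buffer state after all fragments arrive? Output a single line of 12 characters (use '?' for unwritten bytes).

Fragment 1: offset=0 data="fw" -> buffer=fw??????????
Fragment 2: offset=11 data="Q" -> buffer=fw?????????Q
Fragment 3: offset=2 data="FLBXy" -> buffer=fwFLBXy????Q
Fragment 4: offset=7 data="WmRI" -> buffer=fwFLBXyWmRIQ
Fragment 5: offset=3 data="QBbd" -> buffer=fwFQBbdWmRIQ

Answer: fwFQBbdWmRIQ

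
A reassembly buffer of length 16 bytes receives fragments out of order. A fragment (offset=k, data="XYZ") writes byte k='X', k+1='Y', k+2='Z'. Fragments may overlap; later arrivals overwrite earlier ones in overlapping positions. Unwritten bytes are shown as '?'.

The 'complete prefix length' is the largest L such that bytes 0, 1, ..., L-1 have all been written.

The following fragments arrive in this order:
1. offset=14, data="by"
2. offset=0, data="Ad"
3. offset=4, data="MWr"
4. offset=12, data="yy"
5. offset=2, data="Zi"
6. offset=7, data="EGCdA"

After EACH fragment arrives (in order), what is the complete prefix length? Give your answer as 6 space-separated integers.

Fragment 1: offset=14 data="by" -> buffer=??????????????by -> prefix_len=0
Fragment 2: offset=0 data="Ad" -> buffer=Ad????????????by -> prefix_len=2
Fragment 3: offset=4 data="MWr" -> buffer=Ad??MWr???????by -> prefix_len=2
Fragment 4: offset=12 data="yy" -> buffer=Ad??MWr?????yyby -> prefix_len=2
Fragment 5: offset=2 data="Zi" -> buffer=AdZiMWr?????yyby -> prefix_len=7
Fragment 6: offset=7 data="EGCdA" -> buffer=AdZiMWrEGCdAyyby -> prefix_len=16

Answer: 0 2 2 2 7 16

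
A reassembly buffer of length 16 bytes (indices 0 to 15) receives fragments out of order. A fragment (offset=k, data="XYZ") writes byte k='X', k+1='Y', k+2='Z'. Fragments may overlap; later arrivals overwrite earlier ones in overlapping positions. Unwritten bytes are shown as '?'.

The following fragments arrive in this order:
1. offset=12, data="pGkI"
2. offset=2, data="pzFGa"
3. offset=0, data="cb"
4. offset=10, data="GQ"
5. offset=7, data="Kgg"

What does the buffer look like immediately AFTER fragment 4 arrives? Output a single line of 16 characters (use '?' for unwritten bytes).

Fragment 1: offset=12 data="pGkI" -> buffer=????????????pGkI
Fragment 2: offset=2 data="pzFGa" -> buffer=??pzFGa?????pGkI
Fragment 3: offset=0 data="cb" -> buffer=cbpzFGa?????pGkI
Fragment 4: offset=10 data="GQ" -> buffer=cbpzFGa???GQpGkI

Answer: cbpzFGa???GQpGkI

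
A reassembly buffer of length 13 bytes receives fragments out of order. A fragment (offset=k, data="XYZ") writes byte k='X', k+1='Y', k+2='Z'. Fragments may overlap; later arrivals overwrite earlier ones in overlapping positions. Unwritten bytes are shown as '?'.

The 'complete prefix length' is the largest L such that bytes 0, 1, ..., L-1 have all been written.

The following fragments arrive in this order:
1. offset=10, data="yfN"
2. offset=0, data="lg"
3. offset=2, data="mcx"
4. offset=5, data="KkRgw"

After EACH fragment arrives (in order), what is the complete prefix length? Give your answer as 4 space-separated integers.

Fragment 1: offset=10 data="yfN" -> buffer=??????????yfN -> prefix_len=0
Fragment 2: offset=0 data="lg" -> buffer=lg????????yfN -> prefix_len=2
Fragment 3: offset=2 data="mcx" -> buffer=lgmcx?????yfN -> prefix_len=5
Fragment 4: offset=5 data="KkRgw" -> buffer=lgmcxKkRgwyfN -> prefix_len=13

Answer: 0 2 5 13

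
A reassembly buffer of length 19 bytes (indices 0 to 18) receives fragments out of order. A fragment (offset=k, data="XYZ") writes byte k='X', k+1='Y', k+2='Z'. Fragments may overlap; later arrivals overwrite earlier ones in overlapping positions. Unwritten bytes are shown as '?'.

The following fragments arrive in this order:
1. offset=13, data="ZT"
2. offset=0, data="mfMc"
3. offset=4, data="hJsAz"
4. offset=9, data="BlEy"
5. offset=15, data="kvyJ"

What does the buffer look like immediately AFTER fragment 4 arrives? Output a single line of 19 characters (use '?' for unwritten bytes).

Fragment 1: offset=13 data="ZT" -> buffer=?????????????ZT????
Fragment 2: offset=0 data="mfMc" -> buffer=mfMc?????????ZT????
Fragment 3: offset=4 data="hJsAz" -> buffer=mfMchJsAz????ZT????
Fragment 4: offset=9 data="BlEy" -> buffer=mfMchJsAzBlEyZT????

Answer: mfMchJsAzBlEyZT????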